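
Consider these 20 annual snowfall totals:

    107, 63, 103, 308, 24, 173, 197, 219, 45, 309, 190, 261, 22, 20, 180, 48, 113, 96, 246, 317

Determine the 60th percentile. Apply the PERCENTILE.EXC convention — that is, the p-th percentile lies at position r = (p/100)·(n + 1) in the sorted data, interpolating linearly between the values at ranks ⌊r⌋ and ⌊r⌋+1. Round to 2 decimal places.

Sorted: 20, 22, 24, 45, 48, 63, 96, 103, 107, 113, 173, 180, 190, 197, 219, 246, 261, 308, 309, 317.
n = 20.
r = (60/100)·(20 + 1) = 12.6.
Rank 12 is 180 and rank 13 is 190.
Interpolate: 180 + 0.6·(190 − 180) = 180 + 0.6·10 = 186.

186.00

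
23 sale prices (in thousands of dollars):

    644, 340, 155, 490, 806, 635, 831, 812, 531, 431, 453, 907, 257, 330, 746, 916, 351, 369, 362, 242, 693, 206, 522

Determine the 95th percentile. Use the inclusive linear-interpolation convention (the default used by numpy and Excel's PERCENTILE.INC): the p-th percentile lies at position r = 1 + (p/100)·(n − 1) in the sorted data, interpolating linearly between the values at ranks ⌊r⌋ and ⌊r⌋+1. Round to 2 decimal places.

899.40

Sorted: 155, 206, 242, 257, 330, 340, 351, 362, 369, 431, 453, 490, 522, 531, 635, 644, 693, 746, 806, 812, 831, 907, 916.
n = 23.
r = 1 + (95/100)·(23 − 1) = 1 + 20.9 = 21.9.
Rank 21 is 831 and rank 22 is 907.
Interpolate: 831 + 0.9·(907 − 831) = 831 + 0.9·76 = 899.4.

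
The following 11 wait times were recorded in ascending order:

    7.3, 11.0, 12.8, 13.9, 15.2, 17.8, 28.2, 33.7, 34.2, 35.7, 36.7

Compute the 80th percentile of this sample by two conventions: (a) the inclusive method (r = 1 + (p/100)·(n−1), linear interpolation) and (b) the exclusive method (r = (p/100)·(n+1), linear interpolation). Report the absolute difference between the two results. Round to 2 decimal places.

0.90

n = 11.
(a) r = 9 → value at rank 9 = 34.2.
(b) r = 9.6; between ranks 9 (34.2) and 10 (35.7): 35.1.
|34.2 − 35.1| = 0.9.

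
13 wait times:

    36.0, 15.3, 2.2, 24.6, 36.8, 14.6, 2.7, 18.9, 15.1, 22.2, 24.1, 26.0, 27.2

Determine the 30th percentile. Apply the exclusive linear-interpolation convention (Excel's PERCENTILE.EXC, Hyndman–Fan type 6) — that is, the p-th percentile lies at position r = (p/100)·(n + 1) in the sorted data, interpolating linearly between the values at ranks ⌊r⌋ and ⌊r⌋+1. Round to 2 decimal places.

Sorted: 2.2, 2.7, 14.6, 15.1, 15.3, 18.9, 22.2, 24.1, 24.6, 26.0, 27.2, 36.0, 36.8.
n = 13.
r = (30/100)·(13 + 1) = 4.2.
Rank 4 is 15.1 and rank 5 is 15.3.
Interpolate: 15.1 + 0.2·(15.3 − 15.1) = 15.1 + 0.2·0.2 = 15.14.

15.14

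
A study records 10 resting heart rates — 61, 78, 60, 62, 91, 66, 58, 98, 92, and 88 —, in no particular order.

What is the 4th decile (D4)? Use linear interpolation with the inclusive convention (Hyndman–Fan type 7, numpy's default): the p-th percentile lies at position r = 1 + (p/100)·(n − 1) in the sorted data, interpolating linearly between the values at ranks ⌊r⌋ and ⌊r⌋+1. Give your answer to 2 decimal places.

64.40

Sorted: 58, 60, 61, 62, 66, 78, 88, 91, 92, 98.
n = 10.
r = 1 + (40/100)·(10 − 1) = 1 + 3.6 = 4.6.
Rank 4 is 62 and rank 5 is 66.
Interpolate: 62 + 0.6·(66 − 62) = 62 + 0.6·4 = 64.4.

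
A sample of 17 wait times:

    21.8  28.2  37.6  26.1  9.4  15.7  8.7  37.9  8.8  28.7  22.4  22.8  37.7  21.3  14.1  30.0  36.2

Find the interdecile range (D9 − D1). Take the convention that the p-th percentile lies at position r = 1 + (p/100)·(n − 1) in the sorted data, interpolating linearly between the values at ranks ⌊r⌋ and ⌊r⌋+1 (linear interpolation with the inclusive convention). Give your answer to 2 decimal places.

Sorted: 8.7, 8.8, 9.4, 14.1, 15.7, 21.3, 21.8, 22.4, 22.8, 26.1, 28.2, 28.7, 30.0, 36.2, 37.6, 37.7, 37.9.
n = 17.
P10: r = 2.6; ranks 2–3 are 8.8, 9.4; interpolating gives 9.16.
P90: r = 15.4; ranks 15–16 are 37.6, 37.7; interpolating gives 37.64.
Difference: 37.64 − 9.16 = 28.48.

28.48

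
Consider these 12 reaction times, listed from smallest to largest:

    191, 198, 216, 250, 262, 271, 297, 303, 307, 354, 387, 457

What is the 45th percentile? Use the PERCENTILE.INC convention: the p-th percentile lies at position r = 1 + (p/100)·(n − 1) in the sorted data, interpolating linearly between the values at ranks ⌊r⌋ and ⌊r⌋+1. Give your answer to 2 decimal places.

n = 12.
r = 1 + (45/100)·(12 − 1) = 1 + 4.95 = 5.95.
Rank 5 is 262 and rank 6 is 271.
Interpolate: 262 + 0.95·(271 − 262) = 262 + 0.95·9 = 270.55.

270.55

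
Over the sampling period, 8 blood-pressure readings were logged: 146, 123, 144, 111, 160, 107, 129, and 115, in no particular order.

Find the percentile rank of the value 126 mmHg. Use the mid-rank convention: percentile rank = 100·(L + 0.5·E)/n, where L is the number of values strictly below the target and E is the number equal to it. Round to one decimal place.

50.0

Sorted: 107, 111, 115, 123, 129, 144, 146, 160.
Count below 126: L = 4; count equal: E = 0; n = 8.
Percentile rank = 100·(4 + 0.5·0)/8 = 100·4/8 = 50.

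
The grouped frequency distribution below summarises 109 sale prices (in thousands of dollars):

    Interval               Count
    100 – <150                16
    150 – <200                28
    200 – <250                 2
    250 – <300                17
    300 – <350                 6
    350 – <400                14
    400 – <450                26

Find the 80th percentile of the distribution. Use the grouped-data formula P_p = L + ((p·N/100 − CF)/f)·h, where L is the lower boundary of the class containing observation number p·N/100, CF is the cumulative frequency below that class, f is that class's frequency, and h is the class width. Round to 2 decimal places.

N = 109; target position k = 80/100 · 109 = 87.2.
Cumulative frequencies: 16, 44, 46, 63, 69, 83, 109.
Observation 87.2 falls in the class 400 – <450.
L = 400, CF = 83, f = 26, h = 50.
P80 = 400 + ((87.2 − 83)/26)·50 = 400 + 8.07692 = 408.077.

408.08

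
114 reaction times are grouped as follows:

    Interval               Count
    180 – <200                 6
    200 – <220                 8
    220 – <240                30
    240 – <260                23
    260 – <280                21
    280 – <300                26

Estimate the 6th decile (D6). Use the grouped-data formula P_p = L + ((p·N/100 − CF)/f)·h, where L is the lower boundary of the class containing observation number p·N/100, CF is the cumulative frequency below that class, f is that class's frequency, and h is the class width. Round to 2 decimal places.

N = 114; target position k = 60/100 · 114 = 68.4.
Cumulative frequencies: 6, 14, 44, 67, 88, 114.
Observation 68.4 falls in the class 260 – <280.
L = 260, CF = 67, f = 21, h = 20.
P60 = 260 + ((68.4 − 67)/21)·20 = 260 + 1.33333 = 261.333.

261.33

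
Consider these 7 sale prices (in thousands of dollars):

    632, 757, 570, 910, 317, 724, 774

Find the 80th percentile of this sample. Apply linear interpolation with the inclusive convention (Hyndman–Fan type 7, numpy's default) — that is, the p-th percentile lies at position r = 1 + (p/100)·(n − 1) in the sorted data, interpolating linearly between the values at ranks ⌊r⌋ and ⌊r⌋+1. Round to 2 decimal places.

Sorted: 317, 570, 632, 724, 757, 774, 910.
n = 7.
r = 1 + (80/100)·(7 − 1) = 1 + 4.8 = 5.8.
Rank 5 is 757 and rank 6 is 774.
Interpolate: 757 + 0.8·(774 − 757) = 757 + 0.8·17 = 770.6.

770.60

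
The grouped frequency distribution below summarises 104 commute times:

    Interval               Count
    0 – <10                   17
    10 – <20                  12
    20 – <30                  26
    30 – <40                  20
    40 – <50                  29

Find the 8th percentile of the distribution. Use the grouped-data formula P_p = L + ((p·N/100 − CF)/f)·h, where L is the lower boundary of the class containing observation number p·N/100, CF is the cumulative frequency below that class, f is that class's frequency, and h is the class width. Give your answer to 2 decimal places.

4.89

N = 104; target position k = 8/100 · 104 = 8.32.
Cumulative frequencies: 17, 29, 55, 75, 104.
Observation 8.32 falls in the class 0 – <10.
L = 0, CF = 0, f = 17, h = 10.
P8 = 0 + ((8.32 − 0)/17)·10 = 0 + 4.89412 = 4.89412.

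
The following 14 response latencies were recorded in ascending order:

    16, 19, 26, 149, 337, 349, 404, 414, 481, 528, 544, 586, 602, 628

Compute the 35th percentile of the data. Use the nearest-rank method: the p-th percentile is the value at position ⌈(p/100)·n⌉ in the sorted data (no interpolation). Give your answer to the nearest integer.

337

n = 14.
Position = ⌈35/100 · 14⌉ = ⌈4.9⌉ = 5.
The value at rank 5 is 337.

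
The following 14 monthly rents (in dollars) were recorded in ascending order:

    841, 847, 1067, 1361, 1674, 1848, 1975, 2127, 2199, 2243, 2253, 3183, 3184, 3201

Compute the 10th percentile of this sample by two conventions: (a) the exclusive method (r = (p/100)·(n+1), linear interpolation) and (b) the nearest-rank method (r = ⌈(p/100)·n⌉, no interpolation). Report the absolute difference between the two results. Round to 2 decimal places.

3.00

n = 14.
(a) r = 1.5; between ranks 1 (841) and 2 (847): 844.
(b) the nearest-rank method: rank 2 → 847.
|844 − 847| = 3.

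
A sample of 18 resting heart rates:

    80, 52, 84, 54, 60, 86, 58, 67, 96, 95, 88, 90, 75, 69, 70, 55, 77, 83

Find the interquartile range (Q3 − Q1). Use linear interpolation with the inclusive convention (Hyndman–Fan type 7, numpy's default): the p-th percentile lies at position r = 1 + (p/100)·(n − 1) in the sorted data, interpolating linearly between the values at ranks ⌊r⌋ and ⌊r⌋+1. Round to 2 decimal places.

Sorted: 52, 54, 55, 58, 60, 67, 69, 70, 75, 77, 80, 83, 84, 86, 88, 90, 95, 96.
n = 18.
P25: r = 5.25; ranks 5–6 are 60, 67; interpolating gives 61.75.
P75: r = 13.75; ranks 13–14 are 84, 86; interpolating gives 85.5.
Difference: 85.5 − 61.75 = 23.75.

23.75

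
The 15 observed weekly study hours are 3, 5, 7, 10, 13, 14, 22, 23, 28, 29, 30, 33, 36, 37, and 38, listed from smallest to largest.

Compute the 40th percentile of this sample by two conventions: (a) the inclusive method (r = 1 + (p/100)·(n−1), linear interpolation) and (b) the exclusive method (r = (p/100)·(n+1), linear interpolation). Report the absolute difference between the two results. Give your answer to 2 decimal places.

n = 15.
(a) r = 6.6; between ranks 6 (14) and 7 (22): 18.8.
(b) r = 6.4; between ranks 6 (14) and 7 (22): 17.2.
|18.8 − 17.2| = 1.6.

1.60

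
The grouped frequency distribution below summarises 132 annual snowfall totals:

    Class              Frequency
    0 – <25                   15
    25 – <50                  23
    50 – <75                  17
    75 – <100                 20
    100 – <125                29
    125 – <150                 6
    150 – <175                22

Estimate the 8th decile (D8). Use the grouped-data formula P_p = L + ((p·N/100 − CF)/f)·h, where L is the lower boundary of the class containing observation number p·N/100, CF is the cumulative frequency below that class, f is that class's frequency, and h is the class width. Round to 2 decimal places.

N = 132; target position k = 80/100 · 132 = 105.6.
Cumulative frequencies: 15, 38, 55, 75, 104, 110, 132.
Observation 105.6 falls in the class 125 – <150.
L = 125, CF = 104, f = 6, h = 25.
P80 = 125 + ((105.6 − 104)/6)·25 = 125 + 6.66667 = 131.667.

131.67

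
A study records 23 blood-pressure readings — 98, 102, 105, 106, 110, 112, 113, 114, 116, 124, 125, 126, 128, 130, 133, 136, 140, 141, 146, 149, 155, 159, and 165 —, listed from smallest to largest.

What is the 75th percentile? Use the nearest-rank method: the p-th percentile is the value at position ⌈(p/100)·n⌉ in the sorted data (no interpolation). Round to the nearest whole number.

141

n = 23.
Position = ⌈75/100 · 23⌉ = ⌈17.25⌉ = 18.
The value at rank 18 is 141.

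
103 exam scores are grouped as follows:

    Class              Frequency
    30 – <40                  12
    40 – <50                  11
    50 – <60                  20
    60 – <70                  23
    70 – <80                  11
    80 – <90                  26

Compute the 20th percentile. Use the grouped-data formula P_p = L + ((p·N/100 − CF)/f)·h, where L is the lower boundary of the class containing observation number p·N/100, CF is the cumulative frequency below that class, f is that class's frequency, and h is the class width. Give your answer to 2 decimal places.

N = 103; target position k = 20/100 · 103 = 20.6.
Cumulative frequencies: 12, 23, 43, 66, 77, 103.
Observation 20.6 falls in the class 40 – <50.
L = 40, CF = 12, f = 11, h = 10.
P20 = 40 + ((20.6 − 12)/11)·10 = 40 + 7.81818 = 47.8182.

47.82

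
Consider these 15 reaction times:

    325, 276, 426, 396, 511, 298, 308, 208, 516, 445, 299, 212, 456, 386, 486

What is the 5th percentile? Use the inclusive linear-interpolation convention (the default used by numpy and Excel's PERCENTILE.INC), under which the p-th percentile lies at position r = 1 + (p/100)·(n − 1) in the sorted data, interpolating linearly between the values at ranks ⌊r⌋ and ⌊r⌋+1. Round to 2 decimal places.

Sorted: 208, 212, 276, 298, 299, 308, 325, 386, 396, 426, 445, 456, 486, 511, 516.
n = 15.
r = 1 + (5/100)·(15 − 1) = 1 + 0.7 = 1.7.
Rank 1 is 208 and rank 2 is 212.
Interpolate: 208 + 0.7·(212 − 208) = 208 + 0.7·4 = 210.8.

210.80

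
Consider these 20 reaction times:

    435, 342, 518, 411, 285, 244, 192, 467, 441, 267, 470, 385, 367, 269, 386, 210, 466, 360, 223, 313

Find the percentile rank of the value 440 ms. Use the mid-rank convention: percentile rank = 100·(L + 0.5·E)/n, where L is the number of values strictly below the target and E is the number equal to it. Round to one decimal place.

Sorted: 192, 210, 223, 244, 267, 269, 285, 313, 342, 360, 367, 385, 386, 411, 435, 441, 466, 467, 470, 518.
Count below 440: L = 15; count equal: E = 0; n = 20.
Percentile rank = 100·(15 + 0.5·0)/20 = 100·15/20 = 75.

75.0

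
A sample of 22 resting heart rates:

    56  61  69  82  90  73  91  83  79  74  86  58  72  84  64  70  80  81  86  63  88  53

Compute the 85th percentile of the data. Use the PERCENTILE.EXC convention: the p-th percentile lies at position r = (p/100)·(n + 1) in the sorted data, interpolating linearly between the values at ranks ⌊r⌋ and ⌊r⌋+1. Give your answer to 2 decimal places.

Sorted: 53, 56, 58, 61, 63, 64, 69, 70, 72, 73, 74, 79, 80, 81, 82, 83, 84, 86, 86, 88, 90, 91.
n = 22.
r = (85/100)·(22 + 1) = 19.55.
Rank 19 is 86 and rank 20 is 88.
Interpolate: 86 + 0.55·(88 − 86) = 86 + 0.55·2 = 87.1.

87.10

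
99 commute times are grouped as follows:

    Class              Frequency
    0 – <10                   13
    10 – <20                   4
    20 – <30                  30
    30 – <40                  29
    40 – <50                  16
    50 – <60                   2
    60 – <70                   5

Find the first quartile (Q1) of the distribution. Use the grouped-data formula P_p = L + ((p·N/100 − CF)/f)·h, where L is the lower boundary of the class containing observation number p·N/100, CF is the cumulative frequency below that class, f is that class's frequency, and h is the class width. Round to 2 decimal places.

N = 99; target position k = 25/100 · 99 = 24.75.
Cumulative frequencies: 13, 17, 47, 76, 92, 94, 99.
Observation 24.75 falls in the class 20 – <30.
L = 20, CF = 17, f = 30, h = 10.
P25 = 20 + ((24.75 − 17)/30)·10 = 20 + 2.58333 = 22.5833.

22.58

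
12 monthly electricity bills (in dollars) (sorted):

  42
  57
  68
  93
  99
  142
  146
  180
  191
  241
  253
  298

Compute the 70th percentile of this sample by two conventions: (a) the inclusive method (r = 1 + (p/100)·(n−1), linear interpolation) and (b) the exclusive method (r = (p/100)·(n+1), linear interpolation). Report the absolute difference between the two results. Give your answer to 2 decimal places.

n = 12.
(a) r = 8.7; between ranks 8 (180) and 9 (191): 187.7.
(b) r = 9.1; between ranks 9 (191) and 10 (241): 196.
|187.7 − 196| = 8.3.

8.30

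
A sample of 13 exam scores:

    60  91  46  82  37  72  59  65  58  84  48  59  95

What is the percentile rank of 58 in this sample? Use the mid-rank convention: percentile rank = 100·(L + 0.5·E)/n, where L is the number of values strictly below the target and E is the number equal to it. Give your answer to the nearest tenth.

Sorted: 37, 46, 48, 58, 59, 59, 60, 65, 72, 82, 84, 91, 95.
Count below 58: L = 3; count equal: E = 1; n = 13.
Percentile rank = 100·(3 + 0.5·1)/13 = 100·3.5/13 = 26.92.

26.9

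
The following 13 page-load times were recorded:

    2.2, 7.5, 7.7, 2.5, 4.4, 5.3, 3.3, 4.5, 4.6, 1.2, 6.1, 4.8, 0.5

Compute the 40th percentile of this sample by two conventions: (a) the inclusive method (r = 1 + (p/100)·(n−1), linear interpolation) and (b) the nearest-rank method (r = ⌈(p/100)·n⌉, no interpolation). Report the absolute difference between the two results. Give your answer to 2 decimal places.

Sorted: 0.5, 1.2, 2.2, 2.5, 3.3, 4.4, 4.5, 4.6, 4.8, 5.3, 6.1, 7.5, 7.7.
n = 13.
(a) r = 5.8; between ranks 5 (3.3) and 6 (4.4): 4.18.
(b) the nearest-rank method: rank 6 → 4.4.
|4.18 − 4.4| = 0.22.

0.22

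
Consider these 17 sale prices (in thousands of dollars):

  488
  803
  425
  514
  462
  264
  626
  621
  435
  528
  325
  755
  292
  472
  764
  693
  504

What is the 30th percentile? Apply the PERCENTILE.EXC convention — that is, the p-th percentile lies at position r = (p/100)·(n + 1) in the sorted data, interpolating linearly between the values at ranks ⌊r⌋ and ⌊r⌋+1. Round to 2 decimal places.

445.80

Sorted: 264, 292, 325, 425, 435, 462, 472, 488, 504, 514, 528, 621, 626, 693, 755, 764, 803.
n = 17.
r = (30/100)·(17 + 1) = 5.4.
Rank 5 is 435 and rank 6 is 462.
Interpolate: 435 + 0.4·(462 − 435) = 435 + 0.4·27 = 445.8.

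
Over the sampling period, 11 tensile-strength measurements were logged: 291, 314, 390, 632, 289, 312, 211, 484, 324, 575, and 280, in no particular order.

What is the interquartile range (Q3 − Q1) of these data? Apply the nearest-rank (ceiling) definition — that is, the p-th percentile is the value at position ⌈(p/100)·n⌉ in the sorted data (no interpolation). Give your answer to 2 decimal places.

195.00

Sorted: 211, 280, 289, 291, 312, 314, 324, 390, 484, 575, 632.
n = 11.
P25: rank ⌈25/100·11⌉ = 3 → 289.
P75: rank ⌈75/100·11⌉ = 9 → 484.
Difference: 484 − 289 = 195.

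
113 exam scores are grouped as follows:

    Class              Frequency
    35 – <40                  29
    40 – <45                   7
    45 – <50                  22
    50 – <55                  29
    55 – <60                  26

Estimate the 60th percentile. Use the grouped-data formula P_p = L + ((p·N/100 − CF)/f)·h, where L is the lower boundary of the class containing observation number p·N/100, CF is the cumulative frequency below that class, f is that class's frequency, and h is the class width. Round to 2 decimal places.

N = 113; target position k = 60/100 · 113 = 67.8.
Cumulative frequencies: 29, 36, 58, 87, 113.
Observation 67.8 falls in the class 50 – <55.
L = 50, CF = 58, f = 29, h = 5.
P60 = 50 + ((67.8 − 58)/29)·5 = 50 + 1.68966 = 51.6897.

51.69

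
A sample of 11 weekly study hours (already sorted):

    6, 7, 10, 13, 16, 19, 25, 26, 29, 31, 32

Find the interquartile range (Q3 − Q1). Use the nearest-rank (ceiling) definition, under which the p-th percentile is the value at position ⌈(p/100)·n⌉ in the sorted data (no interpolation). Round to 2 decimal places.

19.00

n = 11.
P25: rank ⌈25/100·11⌉ = 3 → 10.
P75: rank ⌈75/100·11⌉ = 9 → 29.
Difference: 29 − 10 = 19.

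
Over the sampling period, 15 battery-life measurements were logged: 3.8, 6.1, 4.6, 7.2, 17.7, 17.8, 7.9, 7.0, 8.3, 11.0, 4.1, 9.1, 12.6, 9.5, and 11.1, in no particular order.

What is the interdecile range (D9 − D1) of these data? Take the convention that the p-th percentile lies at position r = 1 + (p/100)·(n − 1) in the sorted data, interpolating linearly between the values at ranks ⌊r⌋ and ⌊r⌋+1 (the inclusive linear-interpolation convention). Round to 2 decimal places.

Sorted: 3.8, 4.1, 4.6, 6.1, 7.0, 7.2, 7.9, 8.3, 9.1, 9.5, 11.0, 11.1, 12.6, 17.7, 17.8.
n = 15.
P10: r = 2.4; ranks 2–3 are 4.1, 4.6; interpolating gives 4.3.
P90: r = 13.6; ranks 13–14 are 12.6, 17.7; interpolating gives 15.66.
Difference: 15.66 − 4.3 = 11.36.

11.36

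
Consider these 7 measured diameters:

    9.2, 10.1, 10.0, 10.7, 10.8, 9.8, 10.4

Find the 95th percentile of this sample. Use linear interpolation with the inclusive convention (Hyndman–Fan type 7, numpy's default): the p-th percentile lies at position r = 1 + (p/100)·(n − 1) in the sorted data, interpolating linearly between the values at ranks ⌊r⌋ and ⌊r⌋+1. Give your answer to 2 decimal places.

10.77

Sorted: 9.2, 9.8, 10.0, 10.1, 10.4, 10.7, 10.8.
n = 7.
r = 1 + (95/100)·(7 − 1) = 1 + 5.7 = 6.7.
Rank 6 is 10.7 and rank 7 is 10.8.
Interpolate: 10.7 + 0.7·(10.8 − 10.7) = 10.7 + 0.7·0.1 = 10.77.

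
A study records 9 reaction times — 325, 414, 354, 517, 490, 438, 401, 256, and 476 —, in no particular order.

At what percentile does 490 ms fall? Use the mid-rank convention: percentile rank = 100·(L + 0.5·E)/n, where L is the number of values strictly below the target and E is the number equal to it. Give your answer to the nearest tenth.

Sorted: 256, 325, 354, 401, 414, 438, 476, 490, 517.
Count below 490: L = 7; count equal: E = 1; n = 9.
Percentile rank = 100·(7 + 0.5·1)/9 = 100·7.5/9 = 83.33.

83.3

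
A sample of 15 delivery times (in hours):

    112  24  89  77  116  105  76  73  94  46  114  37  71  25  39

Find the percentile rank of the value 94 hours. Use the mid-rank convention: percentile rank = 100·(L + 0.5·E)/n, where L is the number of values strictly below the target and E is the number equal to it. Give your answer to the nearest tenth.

70.0

Sorted: 24, 25, 37, 39, 46, 71, 73, 76, 77, 89, 94, 105, 112, 114, 116.
Count below 94: L = 10; count equal: E = 1; n = 15.
Percentile rank = 100·(10 + 0.5·1)/15 = 100·10.5/15 = 70.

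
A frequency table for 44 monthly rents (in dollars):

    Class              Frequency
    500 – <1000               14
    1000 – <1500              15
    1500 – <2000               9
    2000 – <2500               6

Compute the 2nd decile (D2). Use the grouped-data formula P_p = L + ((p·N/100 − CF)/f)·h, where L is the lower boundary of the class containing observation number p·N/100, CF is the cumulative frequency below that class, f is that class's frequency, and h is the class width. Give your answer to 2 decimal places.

814.29

N = 44; target position k = 20/100 · 44 = 8.8.
Cumulative frequencies: 14, 29, 38, 44.
Observation 8.8 falls in the class 500 – <1000.
L = 500, CF = 0, f = 14, h = 500.
P20 = 500 + ((8.8 − 0)/14)·500 = 500 + 314.286 = 814.286.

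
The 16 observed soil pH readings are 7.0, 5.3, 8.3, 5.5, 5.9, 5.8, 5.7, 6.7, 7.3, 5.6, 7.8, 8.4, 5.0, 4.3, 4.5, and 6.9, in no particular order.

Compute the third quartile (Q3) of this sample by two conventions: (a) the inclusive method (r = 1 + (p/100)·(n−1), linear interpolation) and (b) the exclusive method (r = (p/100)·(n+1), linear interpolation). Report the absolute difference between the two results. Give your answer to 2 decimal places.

Sorted: 4.3, 4.5, 5.0, 5.3, 5.5, 5.6, 5.7, 5.8, 5.9, 6.7, 6.9, 7.0, 7.3, 7.8, 8.3, 8.4.
n = 16.
(a) r = 12.25; between ranks 12 (7.0) and 13 (7.3): 7.075.
(b) r = 12.75; between ranks 12 (7.0) and 13 (7.3): 7.225.
|7.075 − 7.225| = 0.15.

0.15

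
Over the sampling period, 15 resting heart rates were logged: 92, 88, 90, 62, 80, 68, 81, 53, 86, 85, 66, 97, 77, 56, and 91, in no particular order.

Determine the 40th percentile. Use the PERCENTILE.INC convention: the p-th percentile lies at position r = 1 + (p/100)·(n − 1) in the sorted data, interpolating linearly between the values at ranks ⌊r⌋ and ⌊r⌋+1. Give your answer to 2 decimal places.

78.80

Sorted: 53, 56, 62, 66, 68, 77, 80, 81, 85, 86, 88, 90, 91, 92, 97.
n = 15.
r = 1 + (40/100)·(15 − 1) = 1 + 5.6 = 6.6.
Rank 6 is 77 and rank 7 is 80.
Interpolate: 77 + 0.6·(80 − 77) = 77 + 0.6·3 = 78.8.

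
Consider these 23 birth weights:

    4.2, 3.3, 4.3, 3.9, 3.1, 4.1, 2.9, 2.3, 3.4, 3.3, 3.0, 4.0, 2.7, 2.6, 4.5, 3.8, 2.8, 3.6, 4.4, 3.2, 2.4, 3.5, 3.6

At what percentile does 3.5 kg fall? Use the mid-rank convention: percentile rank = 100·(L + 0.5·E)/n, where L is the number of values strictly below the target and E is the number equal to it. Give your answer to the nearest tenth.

54.3

Sorted: 2.3, 2.4, 2.6, 2.7, 2.8, 2.9, 3.0, 3.1, 3.2, 3.3, 3.3, 3.4, 3.5, 3.6, 3.6, 3.8, 3.9, 4.0, 4.1, 4.2, 4.3, 4.4, 4.5.
Count below 3.5: L = 12; count equal: E = 1; n = 23.
Percentile rank = 100·(12 + 0.5·1)/23 = 100·12.5/23 = 54.35.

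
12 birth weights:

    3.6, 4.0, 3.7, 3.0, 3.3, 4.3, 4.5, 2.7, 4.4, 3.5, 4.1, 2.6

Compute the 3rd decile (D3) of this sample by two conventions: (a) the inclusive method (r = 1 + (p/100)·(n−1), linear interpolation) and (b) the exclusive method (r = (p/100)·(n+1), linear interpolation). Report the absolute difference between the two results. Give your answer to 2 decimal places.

Sorted: 2.6, 2.7, 3.0, 3.3, 3.5, 3.6, 3.7, 4.0, 4.1, 4.3, 4.4, 4.5.
n = 12.
(a) r = 4.3; between ranks 4 (3.3) and 5 (3.5): 3.36.
(b) r = 3.9; between ranks 3 (3.0) and 4 (3.3): 3.27.
|3.36 − 3.27| = 0.09.

0.09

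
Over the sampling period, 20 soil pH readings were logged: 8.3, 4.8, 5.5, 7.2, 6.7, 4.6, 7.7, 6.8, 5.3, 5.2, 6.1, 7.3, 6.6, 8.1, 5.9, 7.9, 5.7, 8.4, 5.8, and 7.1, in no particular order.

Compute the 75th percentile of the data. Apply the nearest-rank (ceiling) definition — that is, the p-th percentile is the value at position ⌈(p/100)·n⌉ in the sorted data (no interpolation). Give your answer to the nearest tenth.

Sorted: 4.6, 4.8, 5.2, 5.3, 5.5, 5.7, 5.8, 5.9, 6.1, 6.6, 6.7, 6.8, 7.1, 7.2, 7.3, 7.7, 7.9, 8.1, 8.3, 8.4.
n = 20.
Position = ⌈75/100 · 20⌉ = ⌈15⌉ = 15.
The value at rank 15 is 7.3.

7.3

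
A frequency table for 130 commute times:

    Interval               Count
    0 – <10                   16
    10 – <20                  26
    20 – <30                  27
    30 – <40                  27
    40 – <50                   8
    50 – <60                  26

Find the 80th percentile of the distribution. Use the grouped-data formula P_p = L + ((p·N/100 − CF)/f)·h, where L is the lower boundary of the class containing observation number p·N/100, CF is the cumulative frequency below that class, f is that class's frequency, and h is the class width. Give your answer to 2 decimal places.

50.00

N = 130; target position k = 80/100 · 130 = 104.
Cumulative frequencies: 16, 42, 69, 96, 104, 130.
Observation 104 falls in the class 40 – <50.
L = 40, CF = 96, f = 8, h = 10.
P80 = 40 + ((104 − 96)/8)·10 = 40 + 10 = 50.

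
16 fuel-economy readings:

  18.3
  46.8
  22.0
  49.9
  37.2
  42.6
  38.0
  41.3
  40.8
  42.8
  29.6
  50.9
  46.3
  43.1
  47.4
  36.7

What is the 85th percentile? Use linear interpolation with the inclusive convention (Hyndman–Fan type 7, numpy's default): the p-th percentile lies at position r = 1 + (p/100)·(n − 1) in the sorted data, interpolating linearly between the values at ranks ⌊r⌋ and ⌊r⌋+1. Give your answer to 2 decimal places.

Sorted: 18.3, 22.0, 29.6, 36.7, 37.2, 38.0, 40.8, 41.3, 42.6, 42.8, 43.1, 46.3, 46.8, 47.4, 49.9, 50.9.
n = 16.
r = 1 + (85/100)·(16 − 1) = 1 + 12.75 = 13.75.
Rank 13 is 46.8 and rank 14 is 47.4.
Interpolate: 46.8 + 0.75·(47.4 − 46.8) = 46.8 + 0.75·0.6 = 47.25.

47.25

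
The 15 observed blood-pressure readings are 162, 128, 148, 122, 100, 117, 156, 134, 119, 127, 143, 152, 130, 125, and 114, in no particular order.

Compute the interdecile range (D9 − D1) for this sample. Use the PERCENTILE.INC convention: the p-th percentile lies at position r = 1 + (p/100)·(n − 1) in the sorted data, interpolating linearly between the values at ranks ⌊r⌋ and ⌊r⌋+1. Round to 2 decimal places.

Sorted: 100, 114, 117, 119, 122, 125, 127, 128, 130, 134, 143, 148, 152, 156, 162.
n = 15.
P10: r = 2.4; ranks 2–3 are 114, 117; interpolating gives 115.2.
P90: r = 13.6; ranks 13–14 are 152, 156; interpolating gives 154.4.
Difference: 154.4 − 115.2 = 39.2.

39.20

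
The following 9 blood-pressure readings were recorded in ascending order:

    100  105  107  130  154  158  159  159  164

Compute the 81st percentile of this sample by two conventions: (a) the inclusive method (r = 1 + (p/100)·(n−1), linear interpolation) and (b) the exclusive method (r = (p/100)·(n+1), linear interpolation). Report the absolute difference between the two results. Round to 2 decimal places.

n = 9.
(a) r = 7.48; between ranks 7 (159) and 8 (159): 159.
(b) r = 8.1; between ranks 8 (159) and 9 (164): 159.5.
|159 − 159.5| = 0.5.

0.50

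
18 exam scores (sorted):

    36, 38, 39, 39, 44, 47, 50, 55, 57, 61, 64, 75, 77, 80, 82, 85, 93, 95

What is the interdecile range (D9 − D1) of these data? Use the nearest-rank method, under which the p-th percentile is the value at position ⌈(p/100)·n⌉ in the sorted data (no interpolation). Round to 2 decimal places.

55.00

n = 18.
P10: rank ⌈10/100·18⌉ = 2 → 38.
P90: rank ⌈90/100·18⌉ = 17 → 93.
Difference: 93 − 38 = 55.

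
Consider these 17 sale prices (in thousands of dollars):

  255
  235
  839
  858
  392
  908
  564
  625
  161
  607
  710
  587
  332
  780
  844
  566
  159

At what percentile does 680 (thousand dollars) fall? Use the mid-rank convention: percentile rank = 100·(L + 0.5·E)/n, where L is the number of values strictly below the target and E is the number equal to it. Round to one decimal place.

Sorted: 159, 161, 235, 255, 332, 392, 564, 566, 587, 607, 625, 710, 780, 839, 844, 858, 908.
Count below 680: L = 11; count equal: E = 0; n = 17.
Percentile rank = 100·(11 + 0.5·0)/17 = 100·11/17 = 64.71.

64.7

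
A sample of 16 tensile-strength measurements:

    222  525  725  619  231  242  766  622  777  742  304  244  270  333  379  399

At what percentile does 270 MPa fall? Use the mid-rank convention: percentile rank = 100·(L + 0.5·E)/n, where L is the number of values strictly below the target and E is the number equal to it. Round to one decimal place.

Sorted: 222, 231, 242, 244, 270, 304, 333, 379, 399, 525, 619, 622, 725, 742, 766, 777.
Count below 270: L = 4; count equal: E = 1; n = 16.
Percentile rank = 100·(4 + 0.5·1)/16 = 100·4.5/16 = 28.12.

28.1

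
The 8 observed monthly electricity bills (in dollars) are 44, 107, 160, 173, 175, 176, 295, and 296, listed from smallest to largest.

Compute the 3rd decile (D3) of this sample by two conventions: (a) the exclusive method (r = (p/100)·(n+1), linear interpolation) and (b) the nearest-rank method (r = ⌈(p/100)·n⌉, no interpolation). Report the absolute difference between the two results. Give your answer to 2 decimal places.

15.90

n = 8.
(a) r = 2.7; between ranks 2 (107) and 3 (160): 144.1.
(b) the nearest-rank method: rank 3 → 160.
|144.1 − 160| = 15.9.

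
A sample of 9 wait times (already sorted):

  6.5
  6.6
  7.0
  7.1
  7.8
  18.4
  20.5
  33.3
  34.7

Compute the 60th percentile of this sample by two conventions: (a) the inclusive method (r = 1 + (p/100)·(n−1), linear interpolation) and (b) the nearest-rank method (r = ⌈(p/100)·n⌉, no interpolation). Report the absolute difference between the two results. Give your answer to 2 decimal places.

2.12

n = 9.
(a) r = 5.8; between ranks 5 (7.8) and 6 (18.4): 16.28.
(b) the nearest-rank method: rank 6 → 18.4.
|16.28 − 18.4| = 2.12.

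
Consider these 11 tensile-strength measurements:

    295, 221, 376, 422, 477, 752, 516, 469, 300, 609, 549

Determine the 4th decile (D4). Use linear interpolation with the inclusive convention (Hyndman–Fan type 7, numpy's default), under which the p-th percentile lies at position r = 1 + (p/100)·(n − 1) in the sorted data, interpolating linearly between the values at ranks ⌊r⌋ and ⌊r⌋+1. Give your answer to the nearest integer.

Sorted: 221, 295, 300, 376, 422, 469, 477, 516, 549, 609, 752.
n = 11.
r = 1 + (40/100)·(11 − 1) = 1 + 4 = 5.
r is an integer, so P40 is the value at rank 5: 422.

422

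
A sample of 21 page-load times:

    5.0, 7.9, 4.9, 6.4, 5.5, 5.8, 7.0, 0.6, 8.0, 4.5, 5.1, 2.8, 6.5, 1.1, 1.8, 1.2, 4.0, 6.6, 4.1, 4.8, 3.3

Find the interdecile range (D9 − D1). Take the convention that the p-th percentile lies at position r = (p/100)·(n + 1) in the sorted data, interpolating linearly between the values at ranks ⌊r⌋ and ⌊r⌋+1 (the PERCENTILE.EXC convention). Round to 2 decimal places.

6.60

Sorted: 0.6, 1.1, 1.2, 1.8, 2.8, 3.3, 4.0, 4.1, 4.5, 4.8, 4.9, 5.0, 5.1, 5.5, 5.8, 6.4, 6.5, 6.6, 7.0, 7.9, 8.0.
n = 21.
P10: r = 2.2; ranks 2–3 are 1.1, 1.2; interpolating gives 1.12.
P90: r = 19.8; ranks 19–20 are 7.0, 7.9; interpolating gives 7.72.
Difference: 7.72 − 1.12 = 6.6.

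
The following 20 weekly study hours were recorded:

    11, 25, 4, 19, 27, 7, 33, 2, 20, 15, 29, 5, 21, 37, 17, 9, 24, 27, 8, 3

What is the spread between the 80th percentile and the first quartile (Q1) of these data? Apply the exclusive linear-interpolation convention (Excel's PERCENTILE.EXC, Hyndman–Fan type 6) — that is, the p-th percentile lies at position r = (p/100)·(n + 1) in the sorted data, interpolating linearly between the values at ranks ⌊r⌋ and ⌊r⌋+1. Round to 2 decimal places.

Sorted: 2, 3, 4, 5, 7, 8, 9, 11, 15, 17, 19, 20, 21, 24, 25, 27, 27, 29, 33, 37.
n = 20.
P25: r = 5.25; ranks 5–6 are 7, 8; interpolating gives 7.25.
P80: r = 16.8; ranks 16–17 are 27, 27; interpolating gives 27.
Difference: 27 − 7.25 = 19.75.

19.75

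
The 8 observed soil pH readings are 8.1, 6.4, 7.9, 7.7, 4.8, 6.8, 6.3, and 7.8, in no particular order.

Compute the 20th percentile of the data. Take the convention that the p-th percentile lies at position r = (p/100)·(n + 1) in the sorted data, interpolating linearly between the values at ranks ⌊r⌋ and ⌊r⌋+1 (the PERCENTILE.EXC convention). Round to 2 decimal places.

Sorted: 4.8, 6.3, 6.4, 6.8, 7.7, 7.8, 7.9, 8.1.
n = 8.
r = (20/100)·(8 + 1) = 1.8.
Rank 1 is 4.8 and rank 2 is 6.3.
Interpolate: 4.8 + 0.8·(6.3 − 4.8) = 4.8 + 0.8·1.5 = 6.

6.00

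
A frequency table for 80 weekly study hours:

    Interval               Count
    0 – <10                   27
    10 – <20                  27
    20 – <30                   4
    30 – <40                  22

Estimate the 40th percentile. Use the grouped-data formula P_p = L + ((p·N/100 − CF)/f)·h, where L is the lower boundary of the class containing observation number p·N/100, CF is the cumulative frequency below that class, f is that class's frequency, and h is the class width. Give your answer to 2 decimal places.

11.85

N = 80; target position k = 40/100 · 80 = 32.
Cumulative frequencies: 27, 54, 58, 80.
Observation 32 falls in the class 10 – <20.
L = 10, CF = 27, f = 27, h = 10.
P40 = 10 + ((32 − 27)/27)·10 = 10 + 1.85185 = 11.8519.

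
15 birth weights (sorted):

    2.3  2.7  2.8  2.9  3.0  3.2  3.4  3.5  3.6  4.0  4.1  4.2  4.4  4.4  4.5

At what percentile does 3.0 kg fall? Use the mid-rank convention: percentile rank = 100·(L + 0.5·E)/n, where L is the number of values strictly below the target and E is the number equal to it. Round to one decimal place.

Count below 3.0: L = 4; count equal: E = 1; n = 15.
Percentile rank = 100·(4 + 0.5·1)/15 = 100·4.5/15 = 30.

30.0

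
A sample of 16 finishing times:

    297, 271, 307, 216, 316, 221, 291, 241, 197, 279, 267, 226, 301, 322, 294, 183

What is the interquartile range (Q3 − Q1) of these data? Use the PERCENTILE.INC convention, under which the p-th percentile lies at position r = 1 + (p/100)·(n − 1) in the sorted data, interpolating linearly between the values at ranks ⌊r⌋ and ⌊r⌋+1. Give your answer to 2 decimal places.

Sorted: 183, 197, 216, 221, 226, 241, 267, 271, 279, 291, 294, 297, 301, 307, 316, 322.
n = 16.
P25: r = 4.75; ranks 4–5 are 221, 226; interpolating gives 224.75.
P75: r = 12.25; ranks 12–13 are 297, 301; interpolating gives 298.
Difference: 298 − 224.75 = 73.25.

73.25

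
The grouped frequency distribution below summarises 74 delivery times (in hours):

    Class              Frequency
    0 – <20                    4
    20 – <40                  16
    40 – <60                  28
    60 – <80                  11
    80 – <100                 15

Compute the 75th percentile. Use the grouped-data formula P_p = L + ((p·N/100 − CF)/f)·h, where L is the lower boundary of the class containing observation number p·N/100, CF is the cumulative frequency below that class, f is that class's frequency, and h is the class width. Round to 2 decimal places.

73.64

N = 74; target position k = 75/100 · 74 = 55.5.
Cumulative frequencies: 4, 20, 48, 59, 74.
Observation 55.5 falls in the class 60 – <80.
L = 60, CF = 48, f = 11, h = 20.
P75 = 60 + ((55.5 − 48)/11)·20 = 60 + 13.6364 = 73.6364.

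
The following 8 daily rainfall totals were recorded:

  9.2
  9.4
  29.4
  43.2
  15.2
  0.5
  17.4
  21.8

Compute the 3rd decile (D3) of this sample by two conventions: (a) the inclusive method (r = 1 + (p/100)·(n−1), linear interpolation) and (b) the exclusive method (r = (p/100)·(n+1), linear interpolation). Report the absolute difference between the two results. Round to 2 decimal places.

0.64

Sorted: 0.5, 9.2, 9.4, 15.2, 17.4, 21.8, 29.4, 43.2.
n = 8.
(a) r = 3.1; between ranks 3 (9.4) and 4 (15.2): 9.98.
(b) r = 2.7; between ranks 2 (9.2) and 3 (9.4): 9.34.
|9.98 − 9.34| = 0.64.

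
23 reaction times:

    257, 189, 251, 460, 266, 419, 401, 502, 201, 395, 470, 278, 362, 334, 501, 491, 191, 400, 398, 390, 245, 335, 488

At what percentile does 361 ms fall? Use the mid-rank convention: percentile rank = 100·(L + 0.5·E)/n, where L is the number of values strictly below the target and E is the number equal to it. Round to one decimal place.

43.5

Sorted: 189, 191, 201, 245, 251, 257, 266, 278, 334, 335, 362, 390, 395, 398, 400, 401, 419, 460, 470, 488, 491, 501, 502.
Count below 361: L = 10; count equal: E = 0; n = 23.
Percentile rank = 100·(10 + 0.5·0)/23 = 100·10/23 = 43.48.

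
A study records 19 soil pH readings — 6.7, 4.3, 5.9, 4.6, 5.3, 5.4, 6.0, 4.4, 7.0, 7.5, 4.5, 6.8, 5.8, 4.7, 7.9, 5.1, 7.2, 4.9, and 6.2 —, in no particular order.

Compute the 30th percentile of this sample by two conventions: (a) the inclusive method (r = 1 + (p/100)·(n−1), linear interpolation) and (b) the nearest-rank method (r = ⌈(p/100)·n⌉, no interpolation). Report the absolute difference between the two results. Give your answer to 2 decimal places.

Sorted: 4.3, 4.4, 4.5, 4.6, 4.7, 4.9, 5.1, 5.3, 5.4, 5.8, 5.9, 6.0, 6.2, 6.7, 6.8, 7.0, 7.2, 7.5, 7.9.
n = 19.
(a) r = 6.4; between ranks 6 (4.9) and 7 (5.1): 4.98.
(b) the nearest-rank method: rank 6 → 4.9.
|4.98 − 4.9| = 0.08.

0.08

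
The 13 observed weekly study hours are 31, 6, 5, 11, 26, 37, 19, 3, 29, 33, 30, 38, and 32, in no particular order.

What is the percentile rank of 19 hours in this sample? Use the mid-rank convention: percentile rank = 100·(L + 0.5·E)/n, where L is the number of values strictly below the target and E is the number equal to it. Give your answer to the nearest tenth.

34.6

Sorted: 3, 5, 6, 11, 19, 26, 29, 30, 31, 32, 33, 37, 38.
Count below 19: L = 4; count equal: E = 1; n = 13.
Percentile rank = 100·(4 + 0.5·1)/13 = 100·4.5/13 = 34.62.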